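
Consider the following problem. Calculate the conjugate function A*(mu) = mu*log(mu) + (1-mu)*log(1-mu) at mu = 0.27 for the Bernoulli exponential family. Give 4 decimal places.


Legendre transform for Bernoulli:
A*(mu) = mu*log(mu) + (1-mu)*log(1-mu).
mu = 0.27, 1-mu = 0.73.
mu*log(mu) = 0.27*log(0.27) = -0.35352.
(1-mu)*log(1-mu) = 0.73*log(0.73) = -0.229739.
A* = -0.35352 + -0.229739 = -0.5833

-0.5833


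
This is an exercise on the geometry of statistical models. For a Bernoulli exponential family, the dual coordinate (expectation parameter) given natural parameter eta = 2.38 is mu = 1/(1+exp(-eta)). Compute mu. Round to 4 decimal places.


Dual coordinate (expectation parameter) for Bernoulli:
mu = 1/(1+exp(-eta)).
eta = 2.38.
exp(-eta) = exp(-2.38) = 0.092551.
mu = 1/(1+0.092551) = 0.9153

0.9153


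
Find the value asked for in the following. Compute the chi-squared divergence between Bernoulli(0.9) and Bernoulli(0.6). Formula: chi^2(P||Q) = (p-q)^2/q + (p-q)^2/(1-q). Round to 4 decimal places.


Chi-squared divergence between Bernoulli distributions:
chi^2 = (p-q)^2/q + (p-q)^2/(1-q).
p = 0.9, q = 0.6, p-q = 0.3.
(p-q)^2 = 0.09.
term1 = 0.09/0.6 = 0.15.
term2 = 0.09/0.4 = 0.225.
chi^2 = 0.15 + 0.225 = 0.3750

0.3750


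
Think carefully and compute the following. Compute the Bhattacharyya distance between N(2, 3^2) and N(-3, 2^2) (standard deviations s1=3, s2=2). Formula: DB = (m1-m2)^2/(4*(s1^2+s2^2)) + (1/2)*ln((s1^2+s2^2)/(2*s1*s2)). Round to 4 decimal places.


Bhattacharyya distance between two Gaussians:
DB = (m1-m2)^2/(4*(s1^2+s2^2)) + (1/2)*ln((s1^2+s2^2)/(2*s1*s2)).
(m1-m2)^2 = (5)^2 = 25.
s1^2+s2^2 = 9 + 4 = 13.
term1 = 25/52 = 0.480769.
term2 = 0.5*ln(13/12.0) = 0.040021.
DB = 0.480769 + 0.040021 = 0.5208

0.5208


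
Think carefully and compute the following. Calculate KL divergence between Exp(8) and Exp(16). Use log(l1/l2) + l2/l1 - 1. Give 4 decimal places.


KL divergence for exponential family:
KL = log(l1/l2) + l2/l1 - 1.
log(8/16) = -0.693147.
16/8 = 2.0.
KL = -0.693147 + 2.0 - 1 = 0.3069

0.3069


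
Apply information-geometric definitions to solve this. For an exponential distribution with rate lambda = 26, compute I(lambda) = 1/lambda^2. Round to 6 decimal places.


Fisher information for exponential: I(lambda) = 1/lambda^2.
lambda = 26, lambda^2 = 676.
I = 1/676 = 0.001479

0.001479


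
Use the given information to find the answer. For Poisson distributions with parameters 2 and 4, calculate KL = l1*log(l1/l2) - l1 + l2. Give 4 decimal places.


KL divergence for Poisson:
KL = l1*log(l1/l2) - l1 + l2.
l1 = 2, l2 = 4.
log(2/4) = -0.693147.
l1*log(l1/l2) = 2 * -0.693147 = -1.386294.
KL = -1.386294 - 2 + 4 = 0.6137

0.6137


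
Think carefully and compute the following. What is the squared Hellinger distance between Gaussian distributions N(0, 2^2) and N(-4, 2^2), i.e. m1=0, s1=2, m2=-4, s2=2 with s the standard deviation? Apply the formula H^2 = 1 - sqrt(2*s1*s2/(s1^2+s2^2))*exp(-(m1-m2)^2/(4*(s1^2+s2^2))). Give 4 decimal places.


Squared Hellinger distance for Gaussians:
H^2 = 1 - sqrt(2*s1*s2/(s1^2+s2^2)) * exp(-(m1-m2)^2/(4*(s1^2+s2^2))).
s1^2 = 4, s2^2 = 4, s1^2+s2^2 = 8.
sqrt(2*2*2/(8)) = 1.0.
(m1-m2)^2 = (4)^2 = 16.
exp(-16/(4*8)) = exp(-0.5) = 0.606531.
H^2 = 1 - 1.0*0.606531 = 0.3935

0.3935


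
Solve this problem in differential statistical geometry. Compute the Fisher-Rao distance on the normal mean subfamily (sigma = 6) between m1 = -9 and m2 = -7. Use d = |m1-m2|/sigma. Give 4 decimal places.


On the fixed-variance normal subfamily, geodesic distance = |m1-m2|/sigma.
|-9 - -7| = 2.
sigma = 6.
d = 2/6 = 0.3333

0.3333


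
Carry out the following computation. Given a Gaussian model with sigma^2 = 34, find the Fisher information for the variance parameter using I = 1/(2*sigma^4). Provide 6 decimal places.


Fisher information for variance: I(sigma^2) = 1/(2*sigma^4).
sigma^2 = 34, so sigma^4 = 1156.
I = 1/(2*1156) = 1/2312 = 0.000433

0.000433


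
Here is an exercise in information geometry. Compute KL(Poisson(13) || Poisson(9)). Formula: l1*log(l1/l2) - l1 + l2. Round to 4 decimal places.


KL divergence for Poisson:
KL = l1*log(l1/l2) - l1 + l2.
l1 = 13, l2 = 9.
log(13/9) = 0.367725.
l1*log(l1/l2) = 13 * 0.367725 = 4.780422.
KL = 4.780422 - 13 + 9 = 0.7804

0.7804


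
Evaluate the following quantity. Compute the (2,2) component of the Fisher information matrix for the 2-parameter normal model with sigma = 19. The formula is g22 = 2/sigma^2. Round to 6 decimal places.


For the 2-parameter normal family, the Fisher metric has:
  g11 = 1/sigma^2, g22 = 2/sigma^2.
sigma = 19, sigma^2 = 361.
g22 = 0.005540

0.005540


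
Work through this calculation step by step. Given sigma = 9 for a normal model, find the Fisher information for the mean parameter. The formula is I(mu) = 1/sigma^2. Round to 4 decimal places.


The Fisher information for the mean of a normal distribution is I(mu) = 1/sigma^2.
sigma = 9, so sigma^2 = 81.
I(mu) = 1/81 = 0.0123

0.0123


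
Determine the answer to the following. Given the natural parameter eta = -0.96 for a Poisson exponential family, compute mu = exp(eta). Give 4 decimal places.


Expectation parameter for Poisson exponential family:
mu = exp(eta).
eta = -0.96.
mu = exp(-0.96) = 0.3829

0.3829


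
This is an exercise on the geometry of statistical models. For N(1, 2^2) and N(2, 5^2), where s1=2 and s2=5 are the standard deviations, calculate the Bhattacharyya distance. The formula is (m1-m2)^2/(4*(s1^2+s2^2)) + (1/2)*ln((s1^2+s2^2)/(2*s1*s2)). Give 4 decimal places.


Bhattacharyya distance between two Gaussians:
DB = (m1-m2)^2/(4*(s1^2+s2^2)) + (1/2)*ln((s1^2+s2^2)/(2*s1*s2)).
(m1-m2)^2 = (-1)^2 = 1.
s1^2+s2^2 = 4 + 25 = 29.
term1 = 1/116 = 0.008621.
term2 = 0.5*ln(29/20.0) = 0.185782.
DB = 0.008621 + 0.185782 = 0.1944

0.1944


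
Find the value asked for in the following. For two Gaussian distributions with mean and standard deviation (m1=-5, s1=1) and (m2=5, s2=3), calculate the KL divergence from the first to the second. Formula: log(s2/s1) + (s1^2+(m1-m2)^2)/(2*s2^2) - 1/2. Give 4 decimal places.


KL divergence between normal distributions:
KL = log(s2/s1) + (s1^2 + (m1-m2)^2)/(2*s2^2) - 1/2.
log(3/1) = 1.098612.
(1^2 + (-5-5)^2)/(2*3^2) = (1 + 100)/18 = 5.611111.
KL = 1.098612 + 5.611111 - 0.5 = 6.2097

6.2097


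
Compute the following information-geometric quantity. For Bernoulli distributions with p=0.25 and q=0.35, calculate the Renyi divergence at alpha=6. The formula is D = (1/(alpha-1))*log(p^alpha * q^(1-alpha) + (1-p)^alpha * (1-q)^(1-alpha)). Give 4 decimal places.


Renyi divergence of order alpha between Bernoulli distributions:
D = (1/(alpha-1))*log(p^alpha * q^(1-alpha) + (1-p)^alpha * (1-q)^(1-alpha)).
alpha = 6, p = 0.25, q = 0.35.
p^alpha * q^(1-alpha) = 0.25^6 * 0.35^-5 = 0.046484.
(1-p)^alpha * (1-q)^(1-alpha) = 0.75^6 * 0.65^-5 = 1.533913.
sum = 0.046484 + 1.533913 = 1.580397.
D = (1/5)*log(1.580397) = 0.0915

0.0915


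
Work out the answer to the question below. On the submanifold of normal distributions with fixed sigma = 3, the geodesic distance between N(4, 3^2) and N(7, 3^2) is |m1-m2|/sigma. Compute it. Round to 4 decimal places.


On the fixed-variance normal subfamily, geodesic distance = |m1-m2|/sigma.
|4 - 7| = 3.
sigma = 3.
d = 3/3 = 1.0000

1.0000


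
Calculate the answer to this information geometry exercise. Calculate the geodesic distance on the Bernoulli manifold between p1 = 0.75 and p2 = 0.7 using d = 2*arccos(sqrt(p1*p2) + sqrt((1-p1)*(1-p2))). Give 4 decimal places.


Geodesic distance on Bernoulli manifold:
d(p1,p2) = 2*arccos(sqrt(p1*p2) + sqrt((1-p1)*(1-p2))).
sqrt(p1*p2) = sqrt(0.75*0.7) = 0.724569.
sqrt((1-p1)*(1-p2)) = sqrt(0.25*0.3) = 0.273861.
arg = 0.724569 + 0.273861 = 0.99843.
d = 2*arccos(0.99843) = 0.1121

0.1121


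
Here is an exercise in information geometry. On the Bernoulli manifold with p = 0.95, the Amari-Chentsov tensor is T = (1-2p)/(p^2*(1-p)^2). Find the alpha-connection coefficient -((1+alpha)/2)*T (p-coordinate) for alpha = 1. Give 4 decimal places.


Skewness (Amari-Chentsov) tensor: T = (1-2p)/(p^2*(1-p)^2).
p = 0.95, 1-2p = -0.9, p^2 = 0.9025, (1-p)^2 = 0.0025.
T = -0.9/(0.9025 * 0.0025) = -398.891967.
In the p-coordinate, Gamma^(alpha) = Gamma^(0) - (alpha/2)*T with Gamma^(0) = (1/2)*g'(p) = -T/2,
so Gamma^(alpha) = -((1+alpha)/2)*T.
alpha = 1, -(1+alpha)/2 = -1.0.
Gamma = -1.0 * -398.891967 = 398.8920

398.8920


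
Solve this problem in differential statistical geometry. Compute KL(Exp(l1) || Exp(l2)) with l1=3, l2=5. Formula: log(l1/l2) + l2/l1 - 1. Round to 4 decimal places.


KL divergence for exponential family:
KL = log(l1/l2) + l2/l1 - 1.
log(3/5) = -0.510826.
5/3 = 1.666667.
KL = -0.510826 + 1.666667 - 1 = 0.1558

0.1558


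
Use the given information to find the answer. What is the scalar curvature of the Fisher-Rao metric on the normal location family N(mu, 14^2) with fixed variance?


This family has a single free parameter, so its statistical manifold
is 1-dimensional. The Riemann curvature tensor of any 1-dimensional
Riemannian manifold vanishes identically, so R = 0.

0


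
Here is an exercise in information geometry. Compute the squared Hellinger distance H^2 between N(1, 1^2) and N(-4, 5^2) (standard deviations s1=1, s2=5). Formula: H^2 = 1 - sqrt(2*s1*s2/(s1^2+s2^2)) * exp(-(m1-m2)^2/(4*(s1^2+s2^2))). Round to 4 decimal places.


Squared Hellinger distance for Gaussians:
H^2 = 1 - sqrt(2*s1*s2/(s1^2+s2^2)) * exp(-(m1-m2)^2/(4*(s1^2+s2^2))).
s1^2 = 1, s2^2 = 25, s1^2+s2^2 = 26.
sqrt(2*1*5/(26)) = 0.620174.
(m1-m2)^2 = (5)^2 = 25.
exp(-25/(4*26)) = exp(-0.240385) = 0.786325.
H^2 = 1 - 0.620174*0.786325 = 0.5123

0.5123


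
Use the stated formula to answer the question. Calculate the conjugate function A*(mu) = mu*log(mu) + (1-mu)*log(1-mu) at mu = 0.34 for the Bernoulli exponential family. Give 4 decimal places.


Legendre transform for Bernoulli:
A*(mu) = mu*log(mu) + (1-mu)*log(1-mu).
mu = 0.34, 1-mu = 0.66.
mu*log(mu) = 0.34*log(0.34) = -0.366795.
(1-mu)*log(1-mu) = 0.66*log(0.66) = -0.27424.
A* = -0.366795 + -0.27424 = -0.6410

-0.6410


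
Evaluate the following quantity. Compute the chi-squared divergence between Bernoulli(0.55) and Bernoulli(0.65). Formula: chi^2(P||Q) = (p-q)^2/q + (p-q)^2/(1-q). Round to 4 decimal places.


Chi-squared divergence between Bernoulli distributions:
chi^2 = (p-q)^2/q + (p-q)^2/(1-q).
p = 0.55, q = 0.65, p-q = -0.1.
(p-q)^2 = 0.01.
term1 = 0.01/0.65 = 0.015385.
term2 = 0.01/0.35 = 0.028571.
chi^2 = 0.015385 + 0.028571 = 0.0440

0.0440


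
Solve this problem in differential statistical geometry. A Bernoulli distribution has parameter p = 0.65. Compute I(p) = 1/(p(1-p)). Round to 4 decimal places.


For Bernoulli(p), Fisher information is I(p) = 1/(p*(1-p)).
p = 0.65, 1-p = 0.35.
p*(1-p) = 0.2275.
I(p) = 1/0.2275 = 4.3956

4.3956


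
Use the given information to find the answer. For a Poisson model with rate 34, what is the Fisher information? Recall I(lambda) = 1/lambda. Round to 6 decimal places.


Fisher information for Poisson: I(lambda) = 1/lambda.
lambda = 34.
I(lambda) = 1/34 = 0.029412

0.029412


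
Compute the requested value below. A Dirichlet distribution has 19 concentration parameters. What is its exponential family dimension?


Exponential family dimension calculation:
Dirichlet with 19 components has 19 natural parameters.

19


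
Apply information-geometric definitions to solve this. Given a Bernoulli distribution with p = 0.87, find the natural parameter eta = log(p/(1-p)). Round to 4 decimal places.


Natural parameter for Bernoulli: eta = log(p/(1-p)).
p = 0.87, 1-p = 0.13.
p/(1-p) = 6.692308.
eta = log(6.692308) = 1.9010

1.9010


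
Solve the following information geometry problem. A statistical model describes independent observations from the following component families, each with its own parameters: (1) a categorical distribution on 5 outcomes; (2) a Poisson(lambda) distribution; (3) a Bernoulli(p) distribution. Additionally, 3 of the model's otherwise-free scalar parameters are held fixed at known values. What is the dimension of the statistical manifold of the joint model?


The dimension of a statistical manifold equals the number of free
(independent) real parameters of the model. For a product of independent
blocks the parameter counts add.
- categorical on 5 outcomes (probabilities sum to 1): 5-1 = 4.
- Poisson (lambda): 1.
- Bernoulli (p): 1.
Total = 4 + 1 + 1 = 6.
3 parameter(s) fixed at known values: 6 - 3 = 3.
Dimension = 3

3


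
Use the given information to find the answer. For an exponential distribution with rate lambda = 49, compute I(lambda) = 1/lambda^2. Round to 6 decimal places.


Fisher information for exponential: I(lambda) = 1/lambda^2.
lambda = 49, lambda^2 = 2401.
I = 1/2401 = 0.000416

0.000416


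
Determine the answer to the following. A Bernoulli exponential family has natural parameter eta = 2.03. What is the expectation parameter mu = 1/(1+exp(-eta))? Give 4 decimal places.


Dual coordinate (expectation parameter) for Bernoulli:
mu = 1/(1+exp(-eta)).
eta = 2.03.
exp(-eta) = exp(-2.03) = 0.131336.
mu = 1/(1+0.131336) = 0.8839

0.8839


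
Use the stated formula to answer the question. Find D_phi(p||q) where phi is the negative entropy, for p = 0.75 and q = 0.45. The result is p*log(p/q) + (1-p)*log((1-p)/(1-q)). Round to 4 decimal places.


Bregman divergence with negative entropy generator:
D = p*log(p/q) + (1-p)*log((1-p)/(1-q)).
p = 0.75, q = 0.45.
p*log(p/q) = 0.75*log(0.75/0.45) = 0.383119.
(1-p)*log((1-p)/(1-q)) = 0.25*log(0.25/0.55) = -0.197114.
D = 0.383119 + -0.197114 = 0.1860

0.1860


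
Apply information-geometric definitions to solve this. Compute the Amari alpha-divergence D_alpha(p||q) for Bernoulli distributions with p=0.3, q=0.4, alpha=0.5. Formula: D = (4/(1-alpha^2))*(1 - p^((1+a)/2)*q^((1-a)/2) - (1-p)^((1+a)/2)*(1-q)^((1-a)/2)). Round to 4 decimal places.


Amari alpha-divergence:
D = (4/(1-alpha^2))*(1 - p^((1+a)/2)*q^((1-a)/2) - (1-p)^((1+a)/2)*(1-q)^((1-a)/2)).
alpha = 0.5, p = 0.3, q = 0.4.
e1 = (1+alpha)/2 = 0.75, e2 = (1-alpha)/2 = 0.25.
t1 = p^e1 * q^e2 = 0.3^0.75 * 0.4^0.25 = 0.322371.
t2 = (1-p)^e1 * (1-q)^e2 = 0.7^0.75 * 0.6^0.25 = 0.673537.
4/(1-alpha^2) = 5.333333.
D = 5.333333*(1 - 0.322371 - 0.673537) = 0.0218

0.0218


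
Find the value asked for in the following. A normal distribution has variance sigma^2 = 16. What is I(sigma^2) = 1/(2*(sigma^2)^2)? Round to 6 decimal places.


Fisher information for variance: I(sigma^2) = 1/(2*sigma^4).
sigma^2 = 16, so sigma^4 = 256.
I = 1/(2*256) = 1/512 = 0.001953

0.001953


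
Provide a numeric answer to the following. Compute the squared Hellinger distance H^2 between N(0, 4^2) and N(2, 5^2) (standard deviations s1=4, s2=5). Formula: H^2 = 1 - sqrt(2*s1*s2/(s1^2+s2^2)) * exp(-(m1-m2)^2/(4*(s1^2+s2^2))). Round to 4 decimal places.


Squared Hellinger distance for Gaussians:
H^2 = 1 - sqrt(2*s1*s2/(s1^2+s2^2)) * exp(-(m1-m2)^2/(4*(s1^2+s2^2))).
s1^2 = 16, s2^2 = 25, s1^2+s2^2 = 41.
sqrt(2*4*5/(41)) = 0.98773.
(m1-m2)^2 = (-2)^2 = 4.
exp(-4/(4*41)) = exp(-0.02439) = 0.975905.
H^2 = 1 - 0.98773*0.975905 = 0.0361

0.0361


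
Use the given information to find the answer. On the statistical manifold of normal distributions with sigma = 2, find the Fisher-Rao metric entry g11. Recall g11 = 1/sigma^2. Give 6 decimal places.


For the 2-parameter normal family, the Fisher metric has:
  g11 = 1/sigma^2, g22 = 2/sigma^2.
sigma = 2, sigma^2 = 4.
g11 = 0.250000

0.250000


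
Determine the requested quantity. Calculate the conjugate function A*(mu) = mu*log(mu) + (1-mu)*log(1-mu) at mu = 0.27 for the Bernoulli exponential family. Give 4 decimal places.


Legendre transform for Bernoulli:
A*(mu) = mu*log(mu) + (1-mu)*log(1-mu).
mu = 0.27, 1-mu = 0.73.
mu*log(mu) = 0.27*log(0.27) = -0.35352.
(1-mu)*log(1-mu) = 0.73*log(0.73) = -0.229739.
A* = -0.35352 + -0.229739 = -0.5833

-0.5833


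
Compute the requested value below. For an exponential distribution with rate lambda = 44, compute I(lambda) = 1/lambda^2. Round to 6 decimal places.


Fisher information for exponential: I(lambda) = 1/lambda^2.
lambda = 44, lambda^2 = 1936.
I = 1/1936 = 0.000517

0.000517


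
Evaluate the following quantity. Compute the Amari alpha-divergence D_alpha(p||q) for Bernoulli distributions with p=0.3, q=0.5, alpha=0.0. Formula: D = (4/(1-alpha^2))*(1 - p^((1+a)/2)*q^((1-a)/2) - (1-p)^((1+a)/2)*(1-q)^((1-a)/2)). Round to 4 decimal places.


Amari alpha-divergence:
D = (4/(1-alpha^2))*(1 - p^((1+a)/2)*q^((1-a)/2) - (1-p)^((1+a)/2)*(1-q)^((1-a)/2)).
alpha = 0.0, p = 0.3, q = 0.5.
e1 = (1+alpha)/2 = 0.5, e2 = (1-alpha)/2 = 0.5.
t1 = p^e1 * q^e2 = 0.3^0.5 * 0.5^0.5 = 0.387298.
t2 = (1-p)^e1 * (1-q)^e2 = 0.7^0.5 * 0.5^0.5 = 0.591608.
4/(1-alpha^2) = 4.0.
D = 4.0*(1 - 0.387298 - 0.591608) = 0.0844

0.0844


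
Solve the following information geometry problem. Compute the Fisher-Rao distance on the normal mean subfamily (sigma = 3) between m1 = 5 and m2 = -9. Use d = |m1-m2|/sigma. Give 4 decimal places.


On the fixed-variance normal subfamily, geodesic distance = |m1-m2|/sigma.
|5 - -9| = 14.
sigma = 3.
d = 14/3 = 4.6667

4.6667


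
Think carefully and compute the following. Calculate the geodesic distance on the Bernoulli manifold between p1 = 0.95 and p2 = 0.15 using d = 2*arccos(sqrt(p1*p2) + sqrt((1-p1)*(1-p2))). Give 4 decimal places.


Geodesic distance on Bernoulli manifold:
d(p1,p2) = 2*arccos(sqrt(p1*p2) + sqrt((1-p1)*(1-p2))).
sqrt(p1*p2) = sqrt(0.95*0.15) = 0.377492.
sqrt((1-p1)*(1-p2)) = sqrt(0.05*0.85) = 0.206155.
arg = 0.377492 + 0.206155 = 0.583647.
d = 2*arccos(0.583647) = 1.8952

1.8952


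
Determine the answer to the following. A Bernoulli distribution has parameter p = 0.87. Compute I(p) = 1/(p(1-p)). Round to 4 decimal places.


For Bernoulli(p), Fisher information is I(p) = 1/(p*(1-p)).
p = 0.87, 1-p = 0.13.
p*(1-p) = 0.1131.
I(p) = 1/0.1131 = 8.8417

8.8417


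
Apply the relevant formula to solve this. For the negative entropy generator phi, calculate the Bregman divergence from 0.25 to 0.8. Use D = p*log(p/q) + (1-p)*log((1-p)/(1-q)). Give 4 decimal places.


Bregman divergence with negative entropy generator:
D = p*log(p/q) + (1-p)*log((1-p)/(1-q)).
p = 0.25, q = 0.8.
p*log(p/q) = 0.25*log(0.25/0.8) = -0.290788.
(1-p)*log((1-p)/(1-q)) = 0.75*log(0.75/0.2) = 0.991317.
D = -0.290788 + 0.991317 = 0.7005

0.7005


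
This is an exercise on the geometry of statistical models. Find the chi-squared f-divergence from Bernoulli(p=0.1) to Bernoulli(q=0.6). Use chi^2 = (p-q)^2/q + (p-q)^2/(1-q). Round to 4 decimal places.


Chi-squared divergence between Bernoulli distributions:
chi^2 = (p-q)^2/q + (p-q)^2/(1-q).
p = 0.1, q = 0.6, p-q = -0.5.
(p-q)^2 = 0.25.
term1 = 0.25/0.6 = 0.416667.
term2 = 0.25/0.4 = 0.625.
chi^2 = 0.416667 + 0.625 = 1.0417

1.0417


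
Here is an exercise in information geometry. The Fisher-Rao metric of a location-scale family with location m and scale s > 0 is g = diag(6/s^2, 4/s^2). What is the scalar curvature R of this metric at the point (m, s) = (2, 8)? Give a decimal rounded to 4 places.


The metric has the form g = (A dm^2 + B ds^2)/s^2 with A = 6, B = 4.
Substitute u = sqrt(A/B)*m: g = B*(du^2 + ds^2)/s^2, i.e. B times the
Poincare upper half-plane metric, which has constant Gaussian curvature -1.
Scaling a 2D metric by a constant c divides the Gaussian curvature by c,
so K = -1/B = -1/(4) = -0.2500 everywhere (the point (m, s) = (2, 8) is irrelevant:
the curvature is constant).
Scalar curvature in dimension 2: R = 2K = -2/(4) = -0.5000.

-0.5000


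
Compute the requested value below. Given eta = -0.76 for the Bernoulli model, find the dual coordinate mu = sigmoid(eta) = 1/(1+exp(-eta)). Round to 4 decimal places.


Dual coordinate (expectation parameter) for Bernoulli:
mu = 1/(1+exp(-eta)).
eta = -0.76.
exp(-eta) = exp(0.76) = 2.138276.
mu = 1/(1+2.138276) = 0.3186

0.3186


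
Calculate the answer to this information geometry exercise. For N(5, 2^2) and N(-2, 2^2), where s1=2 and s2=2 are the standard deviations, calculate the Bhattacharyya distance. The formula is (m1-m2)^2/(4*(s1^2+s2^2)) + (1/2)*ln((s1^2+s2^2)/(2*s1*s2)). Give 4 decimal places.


Bhattacharyya distance between two Gaussians:
DB = (m1-m2)^2/(4*(s1^2+s2^2)) + (1/2)*ln((s1^2+s2^2)/(2*s1*s2)).
(m1-m2)^2 = (7)^2 = 49.
s1^2+s2^2 = 4 + 4 = 8.
term1 = 49/32 = 1.53125.
term2 = 0.5*ln(8/8.0) = 0.0.
DB = 1.53125 + 0.0 = 1.5313

1.5313


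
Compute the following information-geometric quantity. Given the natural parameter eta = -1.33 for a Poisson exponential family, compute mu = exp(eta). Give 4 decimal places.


Expectation parameter for Poisson exponential family:
mu = exp(eta).
eta = -1.33.
mu = exp(-1.33) = 0.2645

0.2645


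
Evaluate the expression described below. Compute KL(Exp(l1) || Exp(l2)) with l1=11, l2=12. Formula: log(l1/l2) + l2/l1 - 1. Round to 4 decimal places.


KL divergence for exponential family:
KL = log(l1/l2) + l2/l1 - 1.
log(11/12) = -0.087011.
12/11 = 1.090909.
KL = -0.087011 + 1.090909 - 1 = 0.0039

0.0039


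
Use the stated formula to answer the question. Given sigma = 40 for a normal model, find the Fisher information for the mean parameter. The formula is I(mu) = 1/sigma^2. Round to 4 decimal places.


The Fisher information for the mean of a normal distribution is I(mu) = 1/sigma^2.
sigma = 40, so sigma^2 = 1600.
I(mu) = 1/1600 = 0.0006

0.0006


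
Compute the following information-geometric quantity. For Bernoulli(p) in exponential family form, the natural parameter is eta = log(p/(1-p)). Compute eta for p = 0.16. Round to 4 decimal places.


Natural parameter for Bernoulli: eta = log(p/(1-p)).
p = 0.16, 1-p = 0.84.
p/(1-p) = 0.190476.
eta = log(0.190476) = -1.6582

-1.6582


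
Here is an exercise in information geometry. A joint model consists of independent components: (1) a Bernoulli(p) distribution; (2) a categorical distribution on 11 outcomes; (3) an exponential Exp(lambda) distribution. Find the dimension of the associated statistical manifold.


The dimension of a statistical manifold equals the number of free
(independent) real parameters of the model. For a product of independent
blocks the parameter counts add.
- Bernoulli (p): 1.
- categorical on 11 outcomes (probabilities sum to 1): 11-1 = 10.
- exponential (lambda): 1.
Total = 1 + 10 + 1 = 12.
Dimension = 12

12


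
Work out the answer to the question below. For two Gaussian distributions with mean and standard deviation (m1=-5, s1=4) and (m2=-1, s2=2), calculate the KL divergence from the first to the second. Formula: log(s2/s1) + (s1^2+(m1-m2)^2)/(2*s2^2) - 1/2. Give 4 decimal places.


KL divergence between normal distributions:
KL = log(s2/s1) + (s1^2 + (m1-m2)^2)/(2*s2^2) - 1/2.
log(2/4) = -0.693147.
(4^2 + (-5--1)^2)/(2*2^2) = (16 + 16)/8 = 4.0.
KL = -0.693147 + 4.0 - 0.5 = 2.8069

2.8069


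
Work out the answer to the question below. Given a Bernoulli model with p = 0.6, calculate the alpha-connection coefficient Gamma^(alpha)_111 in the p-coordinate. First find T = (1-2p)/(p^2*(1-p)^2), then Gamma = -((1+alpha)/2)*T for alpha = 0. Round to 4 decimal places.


Skewness (Amari-Chentsov) tensor: T = (1-2p)/(p^2*(1-p)^2).
p = 0.6, 1-2p = -0.2, p^2 = 0.36, (1-p)^2 = 0.16.
T = -0.2/(0.36 * 0.16) = -3.472222.
In the p-coordinate, Gamma^(alpha) = Gamma^(0) - (alpha/2)*T with Gamma^(0) = (1/2)*g'(p) = -T/2,
so Gamma^(alpha) = -((1+alpha)/2)*T.
alpha = 0, -(1+alpha)/2 = -0.5.
Gamma = -0.5 * -3.472222 = 1.7361

1.7361


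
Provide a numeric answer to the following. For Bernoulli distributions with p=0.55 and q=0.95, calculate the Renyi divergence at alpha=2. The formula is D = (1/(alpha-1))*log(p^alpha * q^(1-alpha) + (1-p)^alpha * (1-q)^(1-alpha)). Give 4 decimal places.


Renyi divergence of order alpha between Bernoulli distributions:
D = (1/(alpha-1))*log(p^alpha * q^(1-alpha) + (1-p)^alpha * (1-q)^(1-alpha)).
alpha = 2, p = 0.55, q = 0.95.
p^alpha * q^(1-alpha) = 0.55^2 * 0.95^-1 = 0.318421.
(1-p)^alpha * (1-q)^(1-alpha) = 0.45^2 * 0.05^-1 = 4.05.
sum = 0.318421 + 4.05 = 4.368421.
D = (1/1)*log(4.368421) = 1.4744

1.4744


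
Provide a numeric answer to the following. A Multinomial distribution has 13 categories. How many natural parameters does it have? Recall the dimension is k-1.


Exponential family dimension calculation:
For Multinomial with k=13 categories, dim = k-1 = 12.

12


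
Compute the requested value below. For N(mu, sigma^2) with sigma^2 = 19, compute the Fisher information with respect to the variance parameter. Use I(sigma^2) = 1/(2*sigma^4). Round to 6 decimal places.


Fisher information for variance: I(sigma^2) = 1/(2*sigma^4).
sigma^2 = 19, so sigma^4 = 361.
I = 1/(2*361) = 1/722 = 0.001385

0.001385


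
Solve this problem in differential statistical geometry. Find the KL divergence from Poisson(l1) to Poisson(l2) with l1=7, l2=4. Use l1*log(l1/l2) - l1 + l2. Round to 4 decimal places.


KL divergence for Poisson:
KL = l1*log(l1/l2) - l1 + l2.
l1 = 7, l2 = 4.
log(7/4) = 0.559616.
l1*log(l1/l2) = 7 * 0.559616 = 3.917311.
KL = 3.917311 - 7 + 4 = 0.9173

0.9173


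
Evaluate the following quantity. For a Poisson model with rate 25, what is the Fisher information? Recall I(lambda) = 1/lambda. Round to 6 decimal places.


Fisher information for Poisson: I(lambda) = 1/lambda.
lambda = 25.
I(lambda) = 1/25 = 0.040000

0.040000


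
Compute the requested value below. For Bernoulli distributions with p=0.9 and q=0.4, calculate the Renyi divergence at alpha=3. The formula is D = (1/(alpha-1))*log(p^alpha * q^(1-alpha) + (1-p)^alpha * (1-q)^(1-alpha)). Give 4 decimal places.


Renyi divergence of order alpha between Bernoulli distributions:
D = (1/(alpha-1))*log(p^alpha * q^(1-alpha) + (1-p)^alpha * (1-q)^(1-alpha)).
alpha = 3, p = 0.9, q = 0.4.
p^alpha * q^(1-alpha) = 0.9^3 * 0.4^-2 = 4.55625.
(1-p)^alpha * (1-q)^(1-alpha) = 0.1^3 * 0.6^-2 = 0.002778.
sum = 4.55625 + 0.002778 = 4.559028.
D = (1/2)*log(4.559028) = 0.7586

0.7586


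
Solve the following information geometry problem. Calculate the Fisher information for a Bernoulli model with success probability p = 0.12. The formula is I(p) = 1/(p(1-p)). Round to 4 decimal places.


For Bernoulli(p), Fisher information is I(p) = 1/(p*(1-p)).
p = 0.12, 1-p = 0.88.
p*(1-p) = 0.1056.
I(p) = 1/0.1056 = 9.4697

9.4697


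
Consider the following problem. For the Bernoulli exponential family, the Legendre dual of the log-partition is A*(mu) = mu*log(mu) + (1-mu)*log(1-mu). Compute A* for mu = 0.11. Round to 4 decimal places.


Legendre transform for Bernoulli:
A*(mu) = mu*log(mu) + (1-mu)*log(1-mu).
mu = 0.11, 1-mu = 0.89.
mu*log(mu) = 0.11*log(0.11) = -0.2428.
(1-mu)*log(1-mu) = 0.89*log(0.89) = -0.103715.
A* = -0.2428 + -0.103715 = -0.3465

-0.3465


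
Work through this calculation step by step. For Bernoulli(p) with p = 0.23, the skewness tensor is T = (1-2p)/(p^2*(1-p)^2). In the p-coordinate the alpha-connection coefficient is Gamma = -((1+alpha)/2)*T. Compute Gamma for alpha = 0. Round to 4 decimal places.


Skewness (Amari-Chentsov) tensor: T = (1-2p)/(p^2*(1-p)^2).
p = 0.23, 1-2p = 0.54, p^2 = 0.0529, (1-p)^2 = 0.5929.
T = 0.54/(0.0529 * 0.5929) = 17.216967.
In the p-coordinate, Gamma^(alpha) = Gamma^(0) - (alpha/2)*T with Gamma^(0) = (1/2)*g'(p) = -T/2,
so Gamma^(alpha) = -((1+alpha)/2)*T.
alpha = 0, -(1+alpha)/2 = -0.5.
Gamma = -0.5 * 17.216967 = -8.6085

-8.6085


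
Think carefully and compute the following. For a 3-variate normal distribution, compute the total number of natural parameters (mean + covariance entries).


Exponential family dimension calculation:
For 3-dim MVN: mean has 3 params, covariance has 3*4/2 = 6 unique entries.
Total dim = 3 + 6 = 9.

9


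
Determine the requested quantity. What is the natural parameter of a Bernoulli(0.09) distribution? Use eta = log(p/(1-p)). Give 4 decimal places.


Natural parameter for Bernoulli: eta = log(p/(1-p)).
p = 0.09, 1-p = 0.91.
p/(1-p) = 0.098901.
eta = log(0.098901) = -2.3136

-2.3136


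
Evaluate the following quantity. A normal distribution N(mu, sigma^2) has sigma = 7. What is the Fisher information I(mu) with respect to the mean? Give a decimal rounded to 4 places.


The Fisher information for the mean of a normal distribution is I(mu) = 1/sigma^2.
sigma = 7, so sigma^2 = 49.
I(mu) = 1/49 = 0.0204

0.0204


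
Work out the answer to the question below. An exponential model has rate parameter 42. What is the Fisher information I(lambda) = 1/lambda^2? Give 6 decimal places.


Fisher information for exponential: I(lambda) = 1/lambda^2.
lambda = 42, lambda^2 = 1764.
I = 1/1764 = 0.000567

0.000567


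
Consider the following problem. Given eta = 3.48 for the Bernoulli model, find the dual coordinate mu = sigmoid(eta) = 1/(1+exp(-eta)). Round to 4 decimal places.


Dual coordinate (expectation parameter) for Bernoulli:
mu = 1/(1+exp(-eta)).
eta = 3.48.
exp(-eta) = exp(-3.48) = 0.030807.
mu = 1/(1+0.030807) = 0.9701

0.9701


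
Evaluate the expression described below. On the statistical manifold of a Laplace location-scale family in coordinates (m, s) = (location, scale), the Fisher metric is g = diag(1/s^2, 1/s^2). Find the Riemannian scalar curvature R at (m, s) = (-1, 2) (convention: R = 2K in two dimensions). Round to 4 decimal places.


The metric has the form g = (A dm^2 + B ds^2)/s^2 with A = 1, B = 1.
Substitute u = sqrt(A/B)*m: g = B*(du^2 + ds^2)/s^2, i.e. B times the
Poincare upper half-plane metric, which has constant Gaussian curvature -1.
Scaling a 2D metric by a constant c divides the Gaussian curvature by c,
so K = -1/B = -1/(1) = -1.0000 everywhere (the point (m, s) = (-1, 2) is irrelevant:
the curvature is constant).
Scalar curvature in dimension 2: R = 2K = -2/(1) = -2.0000.

-2.0000


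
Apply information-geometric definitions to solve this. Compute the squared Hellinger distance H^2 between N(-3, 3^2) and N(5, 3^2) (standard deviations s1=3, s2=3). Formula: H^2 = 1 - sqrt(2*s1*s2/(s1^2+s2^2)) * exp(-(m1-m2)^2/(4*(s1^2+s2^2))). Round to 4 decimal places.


Squared Hellinger distance for Gaussians:
H^2 = 1 - sqrt(2*s1*s2/(s1^2+s2^2)) * exp(-(m1-m2)^2/(4*(s1^2+s2^2))).
s1^2 = 9, s2^2 = 9, s1^2+s2^2 = 18.
sqrt(2*3*3/(18)) = 1.0.
(m1-m2)^2 = (-8)^2 = 64.
exp(-64/(4*18)) = exp(-0.888889) = 0.411112.
H^2 = 1 - 1.0*0.411112 = 0.5889

0.5889


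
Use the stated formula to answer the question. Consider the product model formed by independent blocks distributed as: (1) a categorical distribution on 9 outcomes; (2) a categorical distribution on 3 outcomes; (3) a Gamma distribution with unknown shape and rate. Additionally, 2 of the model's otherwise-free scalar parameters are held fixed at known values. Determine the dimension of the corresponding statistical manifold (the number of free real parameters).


The dimension of a statistical manifold equals the number of free
(independent) real parameters of the model. For a product of independent
blocks the parameter counts add.
- categorical on 9 outcomes (probabilities sum to 1): 9-1 = 8.
- categorical on 3 outcomes (probabilities sum to 1): 3-1 = 2.
- Gamma (shape, rate): 2.
Total = 8 + 2 + 2 = 12.
2 parameter(s) fixed at known values: 12 - 2 = 10.
Dimension = 10

10


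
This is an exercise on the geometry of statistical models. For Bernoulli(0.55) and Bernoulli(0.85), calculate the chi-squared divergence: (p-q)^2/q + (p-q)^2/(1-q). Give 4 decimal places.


Chi-squared divergence between Bernoulli distributions:
chi^2 = (p-q)^2/q + (p-q)^2/(1-q).
p = 0.55, q = 0.85, p-q = -0.3.
(p-q)^2 = 0.09.
term1 = 0.09/0.85 = 0.105882.
term2 = 0.09/0.15 = 0.6.
chi^2 = 0.105882 + 0.6 = 0.7059

0.7059


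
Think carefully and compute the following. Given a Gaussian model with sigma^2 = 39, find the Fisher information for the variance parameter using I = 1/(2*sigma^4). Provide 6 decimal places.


Fisher information for variance: I(sigma^2) = 1/(2*sigma^4).
sigma^2 = 39, so sigma^4 = 1521.
I = 1/(2*1521) = 1/3042 = 0.000329

0.000329


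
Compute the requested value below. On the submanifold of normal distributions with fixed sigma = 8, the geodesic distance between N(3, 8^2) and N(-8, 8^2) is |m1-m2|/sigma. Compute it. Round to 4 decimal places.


On the fixed-variance normal subfamily, geodesic distance = |m1-m2|/sigma.
|3 - -8| = 11.
sigma = 8.
d = 11/8 = 1.3750

1.3750


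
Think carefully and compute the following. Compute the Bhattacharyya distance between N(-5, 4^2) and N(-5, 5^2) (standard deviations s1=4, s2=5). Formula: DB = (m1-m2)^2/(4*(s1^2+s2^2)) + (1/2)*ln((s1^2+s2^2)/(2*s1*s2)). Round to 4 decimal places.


Bhattacharyya distance between two Gaussians:
DB = (m1-m2)^2/(4*(s1^2+s2^2)) + (1/2)*ln((s1^2+s2^2)/(2*s1*s2)).
(m1-m2)^2 = (0)^2 = 0.
s1^2+s2^2 = 16 + 25 = 41.
term1 = 0/164 = 0.0.
term2 = 0.5*ln(41/40.0) = 0.012346.
DB = 0.0 + 0.012346 = 0.0123

0.0123


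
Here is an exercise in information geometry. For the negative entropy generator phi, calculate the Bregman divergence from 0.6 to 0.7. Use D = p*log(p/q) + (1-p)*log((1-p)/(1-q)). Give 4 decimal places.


Bregman divergence with negative entropy generator:
D = p*log(p/q) + (1-p)*log((1-p)/(1-q)).
p = 0.6, q = 0.7.
p*log(p/q) = 0.6*log(0.6/0.7) = -0.09249.
(1-p)*log((1-p)/(1-q)) = 0.4*log(0.4/0.3) = 0.115073.
D = -0.09249 + 0.115073 = 0.0226

0.0226


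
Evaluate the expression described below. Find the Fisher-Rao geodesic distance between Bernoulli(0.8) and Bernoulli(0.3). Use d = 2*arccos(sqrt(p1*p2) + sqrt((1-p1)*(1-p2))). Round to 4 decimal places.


Geodesic distance on Bernoulli manifold:
d(p1,p2) = 2*arccos(sqrt(p1*p2) + sqrt((1-p1)*(1-p2))).
sqrt(p1*p2) = sqrt(0.8*0.3) = 0.489898.
sqrt((1-p1)*(1-p2)) = sqrt(0.2*0.7) = 0.374166.
arg = 0.489898 + 0.374166 = 0.864064.
d = 2*arccos(0.864064) = 1.0550

1.0550


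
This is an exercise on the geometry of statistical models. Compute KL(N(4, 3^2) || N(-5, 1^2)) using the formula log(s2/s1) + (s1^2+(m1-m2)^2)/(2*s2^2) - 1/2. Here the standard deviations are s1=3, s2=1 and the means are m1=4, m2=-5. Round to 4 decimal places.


KL divergence between normal distributions:
KL = log(s2/s1) + (s1^2 + (m1-m2)^2)/(2*s2^2) - 1/2.
log(1/3) = -1.098612.
(3^2 + (4--5)^2)/(2*1^2) = (9 + 81)/2 = 45.0.
KL = -1.098612 + 45.0 - 0.5 = 43.4014

43.4014


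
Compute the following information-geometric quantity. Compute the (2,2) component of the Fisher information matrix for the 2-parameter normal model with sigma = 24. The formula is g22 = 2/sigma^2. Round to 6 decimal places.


For the 2-parameter normal family, the Fisher metric has:
  g11 = 1/sigma^2, g22 = 2/sigma^2.
sigma = 24, sigma^2 = 576.
g22 = 0.003472

0.003472


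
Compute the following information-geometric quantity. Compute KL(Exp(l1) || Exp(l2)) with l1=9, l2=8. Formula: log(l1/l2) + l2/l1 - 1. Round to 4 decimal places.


KL divergence for exponential family:
KL = log(l1/l2) + l2/l1 - 1.
log(9/8) = 0.117783.
8/9 = 0.888889.
KL = 0.117783 + 0.888889 - 1 = 0.0067

0.0067


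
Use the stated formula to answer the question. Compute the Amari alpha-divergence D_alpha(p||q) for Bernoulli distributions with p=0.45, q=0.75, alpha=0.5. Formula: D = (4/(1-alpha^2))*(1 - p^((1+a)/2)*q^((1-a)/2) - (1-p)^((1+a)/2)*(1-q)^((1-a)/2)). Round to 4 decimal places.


Amari alpha-divergence:
D = (4/(1-alpha^2))*(1 - p^((1+a)/2)*q^((1-a)/2) - (1-p)^((1+a)/2)*(1-q)^((1-a)/2)).
alpha = 0.5, p = 0.45, q = 0.75.
e1 = (1+alpha)/2 = 0.75, e2 = (1-alpha)/2 = 0.25.
t1 = p^e1 * q^e2 = 0.45^0.75 * 0.75^0.25 = 0.511299.
t2 = (1-p)^e1 * (1-q)^e2 = 0.55^0.75 * 0.25^0.25 = 0.451603.
4/(1-alpha^2) = 5.333333.
D = 5.333333*(1 - 0.511299 - 0.451603) = 0.1979

0.1979


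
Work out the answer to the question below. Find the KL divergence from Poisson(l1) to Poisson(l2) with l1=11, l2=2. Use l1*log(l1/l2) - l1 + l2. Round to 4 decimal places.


KL divergence for Poisson:
KL = l1*log(l1/l2) - l1 + l2.
l1 = 11, l2 = 2.
log(11/2) = 1.704748.
l1*log(l1/l2) = 11 * 1.704748 = 18.752229.
KL = 18.752229 - 11 + 2 = 9.7522

9.7522


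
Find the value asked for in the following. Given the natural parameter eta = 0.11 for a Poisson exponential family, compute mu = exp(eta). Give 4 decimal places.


Expectation parameter for Poisson exponential family:
mu = exp(eta).
eta = 0.11.
mu = exp(0.11) = 1.1163

1.1163


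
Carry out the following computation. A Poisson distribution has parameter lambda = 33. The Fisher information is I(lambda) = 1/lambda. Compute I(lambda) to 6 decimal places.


Fisher information for Poisson: I(lambda) = 1/lambda.
lambda = 33.
I(lambda) = 1/33 = 0.030303

0.030303


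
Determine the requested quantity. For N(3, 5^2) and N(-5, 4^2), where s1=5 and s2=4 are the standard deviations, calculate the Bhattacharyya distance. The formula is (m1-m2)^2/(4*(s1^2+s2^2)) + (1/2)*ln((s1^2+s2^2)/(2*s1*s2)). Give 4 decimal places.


Bhattacharyya distance between two Gaussians:
DB = (m1-m2)^2/(4*(s1^2+s2^2)) + (1/2)*ln((s1^2+s2^2)/(2*s1*s2)).
(m1-m2)^2 = (8)^2 = 64.
s1^2+s2^2 = 25 + 16 = 41.
term1 = 64/164 = 0.390244.
term2 = 0.5*ln(41/40.0) = 0.012346.
DB = 0.390244 + 0.012346 = 0.4026

0.4026


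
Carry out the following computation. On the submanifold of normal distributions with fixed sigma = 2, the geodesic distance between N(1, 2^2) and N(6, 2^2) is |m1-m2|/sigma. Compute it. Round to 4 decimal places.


On the fixed-variance normal subfamily, geodesic distance = |m1-m2|/sigma.
|1 - 6| = 5.
sigma = 2.
d = 5/2 = 2.5000

2.5000


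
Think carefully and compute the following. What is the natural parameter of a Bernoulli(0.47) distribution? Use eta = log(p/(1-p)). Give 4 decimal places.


Natural parameter for Bernoulli: eta = log(p/(1-p)).
p = 0.47, 1-p = 0.53.
p/(1-p) = 0.886792.
eta = log(0.886792) = -0.1201

-0.1201


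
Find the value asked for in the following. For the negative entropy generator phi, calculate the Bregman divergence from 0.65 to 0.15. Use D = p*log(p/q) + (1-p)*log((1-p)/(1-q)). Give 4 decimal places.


Bregman divergence with negative entropy generator:
D = p*log(p/q) + (1-p)*log((1-p)/(1-q)).
p = 0.65, q = 0.15.
p*log(p/q) = 0.65*log(0.65/0.15) = 0.953119.
(1-p)*log((1-p)/(1-q)) = 0.35*log(0.35/0.85) = -0.310556.
D = 0.953119 + -0.310556 = 0.6426

0.6426


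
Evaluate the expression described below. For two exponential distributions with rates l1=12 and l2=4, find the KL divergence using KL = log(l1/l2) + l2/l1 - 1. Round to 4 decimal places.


KL divergence for exponential family:
KL = log(l1/l2) + l2/l1 - 1.
log(12/4) = 1.098612.
4/12 = 0.333333.
KL = 1.098612 + 0.333333 - 1 = 0.4319

0.4319


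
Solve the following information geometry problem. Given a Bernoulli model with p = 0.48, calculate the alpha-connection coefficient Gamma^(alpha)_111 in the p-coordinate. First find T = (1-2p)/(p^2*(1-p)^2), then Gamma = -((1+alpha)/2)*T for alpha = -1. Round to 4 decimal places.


Skewness (Amari-Chentsov) tensor: T = (1-2p)/(p^2*(1-p)^2).
p = 0.48, 1-2p = 0.04, p^2 = 0.2304, (1-p)^2 = 0.2704.
T = 0.04/(0.2304 * 0.2704) = 0.642053.
In the p-coordinate, Gamma^(alpha) = Gamma^(0) - (alpha/2)*T with Gamma^(0) = (1/2)*g'(p) = -T/2,
so Gamma^(alpha) = -((1+alpha)/2)*T.
alpha = -1, -(1+alpha)/2 = 0.0.
Gamma = 0.0 * 0.642053 = 0.0000

0.0000


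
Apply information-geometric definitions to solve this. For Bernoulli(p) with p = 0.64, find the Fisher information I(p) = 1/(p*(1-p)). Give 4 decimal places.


For Bernoulli(p), Fisher information is I(p) = 1/(p*(1-p)).
p = 0.64, 1-p = 0.36.
p*(1-p) = 0.2304.
I(p) = 1/0.2304 = 4.3403

4.3403


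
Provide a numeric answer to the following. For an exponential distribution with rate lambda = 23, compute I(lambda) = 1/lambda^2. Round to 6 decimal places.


Fisher information for exponential: I(lambda) = 1/lambda^2.
lambda = 23, lambda^2 = 529.
I = 1/529 = 0.001890

0.001890


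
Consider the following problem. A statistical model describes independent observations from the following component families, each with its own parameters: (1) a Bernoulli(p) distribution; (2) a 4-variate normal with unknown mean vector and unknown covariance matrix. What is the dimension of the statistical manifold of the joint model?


The dimension of a statistical manifold equals the number of free
(independent) real parameters of the model. For a product of independent
blocks the parameter counts add.
- Bernoulli (p): 1.
- 4-variate normal: 4 (mean) + 4*5/2 = 10 (symmetric covariance) = 14.
Total = 1 + 14 = 15.
Dimension = 15

15
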